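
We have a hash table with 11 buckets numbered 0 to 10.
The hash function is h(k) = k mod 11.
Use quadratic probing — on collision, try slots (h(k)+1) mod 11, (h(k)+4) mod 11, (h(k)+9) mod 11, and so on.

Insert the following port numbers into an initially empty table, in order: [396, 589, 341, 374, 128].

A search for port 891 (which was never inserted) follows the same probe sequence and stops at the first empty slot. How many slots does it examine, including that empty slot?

396: h=0 => slot 0
589: h=6 => slot 6
341: h=0, probe 0,1 => slot 1
374: h=0, probe 0,1,4 => slot 4
128: h=7 => slot 7
Table: [396, 341, —, —, 374, —, 589, 128, —, —, —]
Lookup 891: h=0, probe 0,1,4,9 → slot 9 empty, not found.

4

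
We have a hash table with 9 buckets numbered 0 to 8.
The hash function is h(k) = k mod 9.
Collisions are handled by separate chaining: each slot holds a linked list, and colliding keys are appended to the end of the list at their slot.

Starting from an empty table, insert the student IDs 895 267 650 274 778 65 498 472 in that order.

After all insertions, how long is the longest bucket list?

4

895 -> bucket 4
267 -> bucket 6
650 -> bucket 2
274 -> bucket 4 (collision)
778 -> bucket 4 (collision)
65 -> bucket 2 (collision)
498 -> bucket 3
472 -> bucket 4 (collision)
Final buckets:
0: -
1: -
2: 650 -> 65
3: 498
4: 895 -> 274 -> 778 -> 472
5: -
6: 267
7: -
8: -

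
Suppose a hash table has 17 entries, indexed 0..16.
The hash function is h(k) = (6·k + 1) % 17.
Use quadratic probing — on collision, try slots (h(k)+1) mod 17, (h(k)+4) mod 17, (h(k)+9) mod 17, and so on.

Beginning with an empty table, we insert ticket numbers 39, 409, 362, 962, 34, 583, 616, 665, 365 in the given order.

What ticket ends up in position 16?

39 hashes to 14; slot 14 is free => place at 14.
409 hashes to 7; slot 7 is free => place at 7.
362 hashes to 14; 14 taken => place at 15.
962 hashes to 10; slot 10 is free => place at 10.
34 hashes to 1; slot 1 is free => place at 1.
583 hashes to 14; 14,15,1 taken => place at 6.
616 hashes to 8; slot 8 is free => place at 8.
665 hashes to 13; slot 13 is free => place at 13.
365 hashes to 15; 15 taken => place at 16.
Table: [∅, 34, ∅, ∅, ∅, ∅, 583, 409, 616, ∅, 962, ∅, ∅, 665, 39, 362, 365]

365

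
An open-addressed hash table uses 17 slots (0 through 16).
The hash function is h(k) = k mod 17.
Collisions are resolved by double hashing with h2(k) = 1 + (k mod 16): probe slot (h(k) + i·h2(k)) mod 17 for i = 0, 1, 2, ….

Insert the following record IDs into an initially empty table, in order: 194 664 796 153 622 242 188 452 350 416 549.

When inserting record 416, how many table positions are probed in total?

194: h=7 -> slot 7
664: h=1 -> slot 1
796: h=14 -> slot 14
153: h=0 -> slot 0
622: h=10 -> slot 10
242: h=4 -> slot 4
188: h=1, h2=13, probe 1,14,10,6 -> slot 6
452: h=10, h2=5, probe 10,15 -> slot 15
350: h=10, h2=15, probe 10,8 -> slot 8
416: h=8, h2=1, probe 8,9 -> slot 9
549: h=5 -> slot 5
Table: [153, 664, ., ., 242, 549, 188, 194, 350, 416, 622, ., ., ., 796, 452, .]

2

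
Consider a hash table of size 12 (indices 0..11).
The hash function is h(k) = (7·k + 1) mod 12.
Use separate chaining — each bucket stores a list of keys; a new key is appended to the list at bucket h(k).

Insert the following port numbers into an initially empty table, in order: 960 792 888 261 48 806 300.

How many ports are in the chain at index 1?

5

Insert 960: h=1, bucket 1 empty -> new chain.
Insert 792: h=1, bucket 1 nonempty -> append to chain.
Insert 888: h=1, bucket 1 nonempty -> append to chain.
Insert 261: h=4, bucket 4 empty -> new chain.
Insert 48: h=1, bucket 1 nonempty -> append to chain.
Insert 806: h=3, bucket 3 empty -> new chain.
Insert 300: h=1, bucket 1 nonempty -> append to chain.
Final buckets:
0: .
1: 960 -> 792 -> 888 -> 48 -> 300
2: .
3: 806
4: 261
5: .
6: .
7: .
8: .
9: .
10: .
11: .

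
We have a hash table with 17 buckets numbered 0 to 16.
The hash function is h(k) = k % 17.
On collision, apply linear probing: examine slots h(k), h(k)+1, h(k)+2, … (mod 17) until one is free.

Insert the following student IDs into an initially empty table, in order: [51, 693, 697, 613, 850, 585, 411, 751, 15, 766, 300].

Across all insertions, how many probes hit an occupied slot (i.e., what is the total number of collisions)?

13

51 hashes to 0; slot 0 is free → place at 0.
693 hashes to 13; slot 13 is free → place at 13.
697 hashes to 0; 0 taken → place at 1.
613 hashes to 1; 1 taken → place at 2.
850 hashes to 0; 0,1,2 taken → place at 3.
585 hashes to 7; slot 7 is free → place at 7.
411 hashes to 3; 3 taken → place at 4.
751 hashes to 3; 3,4 taken → place at 5.
15 hashes to 15; slot 15 is free → place at 15.
766 hashes to 1; 1,2,3,4,5 taken → place at 6.
300 hashes to 11; slot 11 is free → place at 11.
Table: [51, 697, 613, 850, 411, 751, 766, 585, ∅, ∅, ∅, 300, ∅, 693, ∅, 15, ∅]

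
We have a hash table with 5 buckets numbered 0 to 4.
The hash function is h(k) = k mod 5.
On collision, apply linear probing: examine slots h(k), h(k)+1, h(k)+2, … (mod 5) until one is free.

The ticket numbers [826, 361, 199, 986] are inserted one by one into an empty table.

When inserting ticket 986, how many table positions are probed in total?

826 hashes to 1; slot 1 is free → place at 1.
361 hashes to 1; 1 taken → place at 2.
199 hashes to 4; slot 4 is free → place at 4.
986 hashes to 1; 1,2 taken → place at 3.
Table: [., 826, 361, 986, 199]

3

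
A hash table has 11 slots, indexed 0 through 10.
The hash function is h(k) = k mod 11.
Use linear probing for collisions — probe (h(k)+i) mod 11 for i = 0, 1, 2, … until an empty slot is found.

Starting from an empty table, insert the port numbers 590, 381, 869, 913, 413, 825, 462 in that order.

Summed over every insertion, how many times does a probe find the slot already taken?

7

590 hashes to 7; slot 7 is free -> place at 7.
381 hashes to 7; 7 taken -> place at 8.
869 hashes to 0; slot 0 is free -> place at 0.
913 hashes to 0; 0 taken -> place at 1.
413 hashes to 6; slot 6 is free -> place at 6.
825 hashes to 0; 0,1 taken -> place at 2.
462 hashes to 0; 0,1,2 taken -> place at 3.
Table: [869, 913, 825, 462, _, _, 413, 590, 381, _, _]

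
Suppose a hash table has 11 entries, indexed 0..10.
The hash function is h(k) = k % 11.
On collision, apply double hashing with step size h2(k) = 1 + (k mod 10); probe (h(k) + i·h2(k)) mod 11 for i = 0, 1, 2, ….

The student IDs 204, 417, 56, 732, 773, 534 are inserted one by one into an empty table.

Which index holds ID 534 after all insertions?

Insert 204: h=6, slot 6 empty => index 6.
Insert 417: h=10, slot 10 empty => index 10.
Insert 56: h=1, slot 1 empty => index 1.
Insert 732: h=6, h2=3, slot 6 occupied => index 9.
Insert 773: h=3, slot 3 empty => index 3.
Insert 534: h=6, h2=5, slot 6 occupied => index 0.
Table: [534, 56, ., 773, ., ., 204, ., ., 732, 417]

0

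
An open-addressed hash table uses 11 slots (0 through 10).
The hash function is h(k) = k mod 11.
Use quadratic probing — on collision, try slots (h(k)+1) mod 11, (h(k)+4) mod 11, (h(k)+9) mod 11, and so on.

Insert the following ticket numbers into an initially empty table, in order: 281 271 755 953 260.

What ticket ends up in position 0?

953

281 hashes to 6; slot 6 is free => place at 6.
271 hashes to 7; slot 7 is free => place at 7.
755 hashes to 7; 7 taken => place at 8.
953 hashes to 7; 7,8 taken => place at 0.
260 hashes to 7; 7,8,0 taken => place at 5.
Table: [953, —, —, —, —, 260, 281, 271, 755, —, —]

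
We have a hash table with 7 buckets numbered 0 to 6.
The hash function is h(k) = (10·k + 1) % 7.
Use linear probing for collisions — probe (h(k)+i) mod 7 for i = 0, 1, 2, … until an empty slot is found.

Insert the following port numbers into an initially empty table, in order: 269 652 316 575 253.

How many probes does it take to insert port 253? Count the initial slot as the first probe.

4

269: h=3 -> slot 3
652: h=4 -> slot 4
316: h=4, probe 4,5 -> slot 5
575: h=4, probe 4,5,6 -> slot 6
253: h=4, probe 4,5,6,0 -> slot 0
Table: [253, -, -, 269, 652, 316, 575]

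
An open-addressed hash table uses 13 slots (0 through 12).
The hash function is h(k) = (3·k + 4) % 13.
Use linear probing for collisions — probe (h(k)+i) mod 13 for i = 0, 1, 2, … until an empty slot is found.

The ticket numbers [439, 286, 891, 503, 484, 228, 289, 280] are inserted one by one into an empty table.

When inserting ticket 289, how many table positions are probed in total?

3

Insert 439: h=8, slot 8 empty => index 8.
Insert 286: h=4, slot 4 empty => index 4.
Insert 891: h=12, slot 12 empty => index 12.
Insert 503: h=5, slot 5 empty => index 5.
Insert 484: h=0, slot 0 empty => index 0.
Insert 228: h=12, slots 12,0 occupied => index 1.
Insert 289: h=0, slots 0,1 occupied => index 2.
Insert 280: h=12, slots 12,0,1,2 occupied => index 3.
Table: [484, 228, 289, 280, 286, 503, _, _, 439, _, _, _, 891]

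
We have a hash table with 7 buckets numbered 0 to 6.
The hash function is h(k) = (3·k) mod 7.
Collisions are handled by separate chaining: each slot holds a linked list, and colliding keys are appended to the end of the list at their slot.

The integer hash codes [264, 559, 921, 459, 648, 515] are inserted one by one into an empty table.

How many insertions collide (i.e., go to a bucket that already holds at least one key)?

264 → bucket 1
559 → bucket 4
921 → bucket 5
459 → bucket 5 (collision)
648 → bucket 5 (collision)
515 → bucket 5 (collision)
Final buckets:
0: ∅
1: 264
2: ∅
3: ∅
4: 559
5: 921 -> 459 -> 648 -> 515
6: ∅

3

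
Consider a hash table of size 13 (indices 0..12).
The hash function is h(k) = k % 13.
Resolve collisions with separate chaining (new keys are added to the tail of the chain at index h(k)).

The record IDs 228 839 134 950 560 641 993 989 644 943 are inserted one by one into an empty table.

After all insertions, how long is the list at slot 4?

2

228 -> bucket 7
839 -> bucket 7 (collision)
134 -> bucket 4
950 -> bucket 1
560 -> bucket 1 (collision)
641 -> bucket 4 (collision)
993 -> bucket 5
989 -> bucket 1 (collision)
644 -> bucket 7 (collision)
943 -> bucket 7 (collision)
Final buckets:
0: -
1: 950 -> 560 -> 989
2: -
3: -
4: 134 -> 641
5: 993
6: -
7: 228 -> 839 -> 644 -> 943
8: -
9: -
10: -
11: -
12: -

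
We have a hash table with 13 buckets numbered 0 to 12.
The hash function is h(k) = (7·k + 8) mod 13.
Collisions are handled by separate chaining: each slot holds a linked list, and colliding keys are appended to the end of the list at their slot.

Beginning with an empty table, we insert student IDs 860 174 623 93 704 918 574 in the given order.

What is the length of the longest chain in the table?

860 -> bucket 9
174 -> bucket 4
623 -> bucket 1
93 -> bucket 9 (collision)
704 -> bucket 9 (collision)
918 -> bucket 12
574 -> bucket 9 (collision)
Final buckets:
0: -
1: 623
2: -
3: -
4: 174
5: -
6: -
7: -
8: -
9: 860 -> 93 -> 704 -> 574
10: -
11: -
12: 918

4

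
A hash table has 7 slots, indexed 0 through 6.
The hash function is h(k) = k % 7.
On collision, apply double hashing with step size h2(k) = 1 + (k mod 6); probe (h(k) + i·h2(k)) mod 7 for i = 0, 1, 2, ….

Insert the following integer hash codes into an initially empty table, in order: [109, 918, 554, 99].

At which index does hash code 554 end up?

Insert 109: h=4, slot 4 empty => index 4.
Insert 918: h=1, slot 1 empty => index 1.
Insert 554: h=1, h2=3, slots 1,4 occupied => index 0.
Insert 99: h=1, h2=4, slot 1 occupied => index 5.
Table: [554, 918, —, —, 109, 99, —]

0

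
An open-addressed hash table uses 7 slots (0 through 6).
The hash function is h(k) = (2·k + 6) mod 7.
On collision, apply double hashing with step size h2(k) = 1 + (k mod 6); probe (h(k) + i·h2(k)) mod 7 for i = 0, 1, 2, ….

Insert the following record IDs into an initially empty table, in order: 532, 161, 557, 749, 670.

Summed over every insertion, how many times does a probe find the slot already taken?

Insert 532: h=6, slot 6 empty => index 6.
Insert 161: h=6, h2=6, slot 6 occupied => index 5.
Insert 557: h=0, slot 0 empty => index 0.
Insert 749: h=6, h2=6, slots 6,5 occupied => index 4.
Insert 670: h=2, slot 2 empty => index 2.
Table: [557, _, 670, _, 749, 161, 532]

3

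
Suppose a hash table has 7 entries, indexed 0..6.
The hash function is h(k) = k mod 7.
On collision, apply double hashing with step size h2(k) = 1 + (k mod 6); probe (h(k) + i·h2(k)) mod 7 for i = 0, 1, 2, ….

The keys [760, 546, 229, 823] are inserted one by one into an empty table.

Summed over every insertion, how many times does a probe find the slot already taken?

1

760: h=4 => slot 4
546: h=0 => slot 0
229: h=5 => slot 5
823: h=4, h2=2, probe 4,6 => slot 6
Table: [546, —, —, —, 760, 229, 823]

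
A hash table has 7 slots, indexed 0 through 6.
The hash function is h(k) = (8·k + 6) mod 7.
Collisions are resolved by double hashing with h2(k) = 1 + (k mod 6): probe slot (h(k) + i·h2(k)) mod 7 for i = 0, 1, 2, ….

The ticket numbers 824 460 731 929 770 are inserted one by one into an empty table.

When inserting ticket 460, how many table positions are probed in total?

2

824: h=4 -> slot 4
460: h=4, h2=5, probe 4,2 -> slot 2
731: h=2, h2=6, probe 2,1 -> slot 1
929: h=4, h2=6, probe 4,3 -> slot 3
770: h=6 -> slot 6
Table: [., 731, 460, 929, 824, ., 770]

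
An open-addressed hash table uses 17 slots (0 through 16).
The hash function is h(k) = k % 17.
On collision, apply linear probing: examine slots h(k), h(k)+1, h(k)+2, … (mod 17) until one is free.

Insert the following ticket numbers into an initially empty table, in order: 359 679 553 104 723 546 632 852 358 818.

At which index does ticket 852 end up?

359: h=2 => slot 2
679: h=16 => slot 16
553: h=9 => slot 9
104: h=2, probe 2,3 => slot 3
723: h=9, probe 9,10 => slot 10
546: h=2, probe 2,3,4 => slot 4
632: h=3, probe 3,4,5 => slot 5
852: h=2, probe 2,3,4,5,6 => slot 6
358: h=1 => slot 1
818: h=2, probe 2,3,4,5,6,7 => slot 7
Table: [_, 358, 359, 104, 546, 632, 852, 818, _, 553, 723, _, _, _, _, _, 679]

6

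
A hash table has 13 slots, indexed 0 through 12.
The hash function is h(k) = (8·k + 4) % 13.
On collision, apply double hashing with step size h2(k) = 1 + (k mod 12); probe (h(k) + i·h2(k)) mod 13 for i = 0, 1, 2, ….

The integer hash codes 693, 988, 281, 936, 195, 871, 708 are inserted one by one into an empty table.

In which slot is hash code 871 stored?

693: h=10 → slot 10
988: h=4 → slot 4
281: h=3 → slot 3
936: h=4, h2=1, probe 4,5 → slot 5
195: h=4, h2=4, probe 4,8 → slot 8
871: h=4, h2=8, probe 4,12 → slot 12
708: h=0 → slot 0
Table: [708, ∅, ∅, 281, 988, 936, ∅, ∅, 195, ∅, 693, ∅, 871]

12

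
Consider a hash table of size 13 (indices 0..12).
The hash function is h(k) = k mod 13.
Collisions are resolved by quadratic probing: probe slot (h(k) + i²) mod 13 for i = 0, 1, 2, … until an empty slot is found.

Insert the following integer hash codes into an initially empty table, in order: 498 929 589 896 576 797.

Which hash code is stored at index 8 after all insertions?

576

498: h=4 -> slot 4
929: h=6 -> slot 6
589: h=4, probe 4,5 -> slot 5
896: h=12 -> slot 12
576: h=4, probe 4,5,8 -> slot 8
797: h=4, probe 4,5,8,0 -> slot 0
Table: [797, ∅, ∅, ∅, 498, 589, 929, ∅, 576, ∅, ∅, ∅, 896]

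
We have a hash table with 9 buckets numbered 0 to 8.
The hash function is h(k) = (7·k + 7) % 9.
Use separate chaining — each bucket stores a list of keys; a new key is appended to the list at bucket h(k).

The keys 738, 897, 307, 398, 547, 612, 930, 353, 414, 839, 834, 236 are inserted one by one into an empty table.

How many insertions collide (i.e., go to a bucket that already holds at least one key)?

6

738 -> bucket 7
897 -> bucket 4
307 -> bucket 5
398 -> bucket 3
547 -> bucket 2
612 -> bucket 7 (collision)
930 -> bucket 1
353 -> bucket 3 (collision)
414 -> bucket 7 (collision)
839 -> bucket 3 (collision)
834 -> bucket 4 (collision)
236 -> bucket 3 (collision)
Final buckets:
0: .
1: 930
2: 547
3: 398 -> 353 -> 839 -> 236
4: 897 -> 834
5: 307
6: .
7: 738 -> 612 -> 414
8: .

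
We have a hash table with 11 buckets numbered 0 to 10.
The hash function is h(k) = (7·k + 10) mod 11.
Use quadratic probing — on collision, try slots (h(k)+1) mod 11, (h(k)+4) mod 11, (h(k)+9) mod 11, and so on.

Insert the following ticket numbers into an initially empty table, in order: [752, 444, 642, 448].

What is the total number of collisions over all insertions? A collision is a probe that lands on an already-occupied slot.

752 hashes to 5; slot 5 is free -> place at 5.
444 hashes to 5; 5 taken -> place at 6.
642 hashes to 5; 5,6 taken -> place at 9.
448 hashes to 0; slot 0 is free -> place at 0.
Table: [448, —, —, —, —, 752, 444, —, —, 642, —]

3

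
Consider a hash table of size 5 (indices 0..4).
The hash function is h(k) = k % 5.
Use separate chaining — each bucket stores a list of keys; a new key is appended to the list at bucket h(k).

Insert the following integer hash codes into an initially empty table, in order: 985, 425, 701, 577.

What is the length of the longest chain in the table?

Insert 985: h=0, bucket 0 empty → new chain.
Insert 425: h=0, bucket 0 nonempty → append to chain.
Insert 701: h=1, bucket 1 empty → new chain.
Insert 577: h=2, bucket 2 empty → new chain.
Final buckets:
0: 985 -> 425
1: 701
2: 577
3: -
4: -

2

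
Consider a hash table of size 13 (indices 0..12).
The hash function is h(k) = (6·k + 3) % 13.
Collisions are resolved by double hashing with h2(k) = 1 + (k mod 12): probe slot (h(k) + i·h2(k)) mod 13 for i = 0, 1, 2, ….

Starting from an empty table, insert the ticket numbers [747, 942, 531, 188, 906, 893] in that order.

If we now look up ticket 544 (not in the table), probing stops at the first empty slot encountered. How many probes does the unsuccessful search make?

Insert 747: h=0, slot 0 empty -> index 0.
Insert 942: h=0, h2=7, slot 0 occupied -> index 7.
Insert 531: h=4, slot 4 empty -> index 4.
Insert 188: h=0, h2=9, slot 0 occupied -> index 9.
Insert 906: h=5, slot 5 empty -> index 5.
Insert 893: h=5, h2=6, slot 5 occupied -> index 11.
Table: [747, ., ., ., 531, 906, ., 942, ., 188, ., 893, .]
Lookup 544: h=4, h2=5, probe 4,9,1 → slot 1 empty, not found.

3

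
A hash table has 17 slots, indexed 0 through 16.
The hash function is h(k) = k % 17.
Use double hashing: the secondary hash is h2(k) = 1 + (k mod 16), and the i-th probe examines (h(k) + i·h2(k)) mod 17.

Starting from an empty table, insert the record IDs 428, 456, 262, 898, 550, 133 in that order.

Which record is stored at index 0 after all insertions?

898

428 hashes to 3; slot 3 is free => place at 3.
456 hashes to 14; slot 14 is free => place at 14.
262 hashes to 7; slot 7 is free => place at 7.
898 hashes to 14, h2=3; 14 taken => place at 0.
550 hashes to 6; slot 6 is free => place at 6.
133 hashes to 14, h2=6; 14,3 taken => place at 9.
Table: [898, ., ., 428, ., ., 550, 262, ., 133, ., ., ., ., 456, ., .]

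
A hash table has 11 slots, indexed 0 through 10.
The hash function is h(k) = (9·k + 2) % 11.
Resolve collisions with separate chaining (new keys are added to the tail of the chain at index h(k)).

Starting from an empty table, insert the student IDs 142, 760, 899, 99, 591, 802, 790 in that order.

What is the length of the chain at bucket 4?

142 → bucket 4
760 → bucket 0
899 → bucket 8
99 → bucket 2
591 → bucket 8 (collision)
802 → bucket 4 (collision)
790 → bucket 6
Final buckets:
0: 760
1: .
2: 99
3: .
4: 142 -> 802
5: .
6: 790
7: .
8: 899 -> 591
9: .
10: .

2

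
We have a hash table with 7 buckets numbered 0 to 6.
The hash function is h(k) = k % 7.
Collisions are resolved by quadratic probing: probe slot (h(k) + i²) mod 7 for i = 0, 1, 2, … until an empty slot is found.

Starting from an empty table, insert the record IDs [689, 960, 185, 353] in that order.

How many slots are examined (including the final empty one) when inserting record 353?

689: h=3 -> slot 3
960: h=1 -> slot 1
185: h=3, probe 3,4 -> slot 4
353: h=3, probe 3,4,0 -> slot 0
Table: [353, 960, ∅, 689, 185, ∅, ∅]

3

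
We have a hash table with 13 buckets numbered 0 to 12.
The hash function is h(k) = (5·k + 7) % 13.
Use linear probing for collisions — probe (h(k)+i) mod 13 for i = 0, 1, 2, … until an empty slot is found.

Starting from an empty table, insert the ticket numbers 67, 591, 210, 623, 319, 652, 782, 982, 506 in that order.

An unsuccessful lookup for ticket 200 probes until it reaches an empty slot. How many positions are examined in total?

67: h=4 -> slot 4
591: h=11 -> slot 11
210: h=4, probe 4,5 -> slot 5
623: h=2 -> slot 2
319: h=3 -> slot 3
652: h=4, probe 4,5,6 -> slot 6
782: h=4, probe 4,5,6,7 -> slot 7
982: h=3, probe 3,4,5,6,7,8 -> slot 8
506: h=2, probe 2,3,4,5,6,7,8,9 -> slot 9
Table: [-, -, 623, 319, 67, 210, 652, 782, 982, 506, -, 591, -]
Lookup 200: h=6, probe 6,7,8,9,10 → slot 10 empty, not found.

5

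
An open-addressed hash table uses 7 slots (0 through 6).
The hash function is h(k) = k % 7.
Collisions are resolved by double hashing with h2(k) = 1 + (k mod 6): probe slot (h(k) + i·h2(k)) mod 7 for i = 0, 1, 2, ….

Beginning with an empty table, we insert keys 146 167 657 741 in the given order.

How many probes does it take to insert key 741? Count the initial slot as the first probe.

3

146: h=6 -> slot 6
167: h=6, h2=6, probe 6,5 -> slot 5
657: h=6, h2=4, probe 6,3 -> slot 3
741: h=6, h2=4, probe 6,3,0 -> slot 0
Table: [741, _, _, 657, _, 167, 146]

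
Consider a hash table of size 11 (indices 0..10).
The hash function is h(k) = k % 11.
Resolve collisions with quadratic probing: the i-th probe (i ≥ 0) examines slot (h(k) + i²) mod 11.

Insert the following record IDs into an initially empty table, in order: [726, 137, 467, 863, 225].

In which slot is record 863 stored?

9

726: h=0 → slot 0
137: h=5 → slot 5
467: h=5, probe 5,6 → slot 6
863: h=5, probe 5,6,9 → slot 9
225: h=5, probe 5,6,9,3 → slot 3
Table: [726, _, _, 225, _, 137, 467, _, _, 863, _]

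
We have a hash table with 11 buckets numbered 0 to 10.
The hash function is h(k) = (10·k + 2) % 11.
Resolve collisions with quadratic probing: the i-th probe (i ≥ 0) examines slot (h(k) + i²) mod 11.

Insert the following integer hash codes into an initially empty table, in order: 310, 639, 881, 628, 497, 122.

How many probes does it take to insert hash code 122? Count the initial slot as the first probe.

310 hashes to 0; slot 0 is free -> place at 0.
639 hashes to 1; slot 1 is free -> place at 1.
881 hashes to 1; 1 taken -> place at 2.
628 hashes to 1; 1,2 taken -> place at 5.
497 hashes to 0; 0,1 taken -> place at 4.
122 hashes to 1; 1,2,5 taken -> place at 10.
Table: [310, 639, 881, ., 497, 628, ., ., ., ., 122]

4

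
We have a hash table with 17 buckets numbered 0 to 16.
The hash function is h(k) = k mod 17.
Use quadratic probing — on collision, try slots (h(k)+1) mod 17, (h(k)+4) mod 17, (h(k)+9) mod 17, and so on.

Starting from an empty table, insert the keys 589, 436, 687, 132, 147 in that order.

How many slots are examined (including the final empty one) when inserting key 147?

3

Insert 589: h=11, slot 11 empty -> index 11.
Insert 436: h=11, slot 11 occupied -> index 12.
Insert 687: h=7, slot 7 empty -> index 7.
Insert 132: h=13, slot 13 empty -> index 13.
Insert 147: h=11, slots 11,12 occupied -> index 15.
Table: [., ., ., ., ., ., ., 687, ., ., ., 589, 436, 132, ., 147, .]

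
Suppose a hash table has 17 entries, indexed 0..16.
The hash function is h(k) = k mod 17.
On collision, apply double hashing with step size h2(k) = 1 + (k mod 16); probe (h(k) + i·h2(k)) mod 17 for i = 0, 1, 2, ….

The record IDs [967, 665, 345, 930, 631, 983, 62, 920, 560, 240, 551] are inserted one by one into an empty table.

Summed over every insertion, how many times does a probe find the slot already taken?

5

967 hashes to 15; slot 15 is free -> place at 15.
665 hashes to 2; slot 2 is free -> place at 2.
345 hashes to 5; slot 5 is free -> place at 5.
930 hashes to 12; slot 12 is free -> place at 12.
631 hashes to 2, h2=8; 2 taken -> place at 10.
983 hashes to 14; slot 14 is free -> place at 14.
62 hashes to 11; slot 11 is free -> place at 11.
920 hashes to 2, h2=9; 2,11 taken -> place at 3.
560 hashes to 16; slot 16 is free -> place at 16.
240 hashes to 2, h2=1; 2,3 taken -> place at 4.
551 hashes to 7; slot 7 is free -> place at 7.
Table: [∅, ∅, 665, 920, 240, 345, ∅, 551, ∅, ∅, 631, 62, 930, ∅, 983, 967, 560]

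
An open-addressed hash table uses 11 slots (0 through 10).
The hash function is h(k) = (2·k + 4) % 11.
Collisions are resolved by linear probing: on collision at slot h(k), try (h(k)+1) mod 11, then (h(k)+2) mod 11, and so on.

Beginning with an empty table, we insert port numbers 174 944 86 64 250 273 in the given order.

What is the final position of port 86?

174: h=0 -> slot 0
944: h=0, probe 0,1 -> slot 1
86: h=0, probe 0,1,2 -> slot 2
64: h=0, probe 0,1,2,3 -> slot 3
250: h=9 -> slot 9
273: h=0, probe 0,1,2,3,4 -> slot 4
Table: [174, 944, 86, 64, 273, -, -, -, -, 250, -]

2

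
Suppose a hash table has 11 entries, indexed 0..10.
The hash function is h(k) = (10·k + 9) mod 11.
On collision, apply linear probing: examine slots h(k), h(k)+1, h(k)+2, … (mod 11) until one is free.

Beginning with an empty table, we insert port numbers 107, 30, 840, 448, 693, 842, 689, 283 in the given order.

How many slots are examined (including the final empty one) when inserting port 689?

107 hashes to 1; slot 1 is free → place at 1.
30 hashes to 1; 1 taken → place at 2.
840 hashes to 5; slot 5 is free → place at 5.
448 hashes to 1; 1,2 taken → place at 3.
693 hashes to 9; slot 9 is free → place at 9.
842 hashes to 3; 3 taken → place at 4.
689 hashes to 2; 2,3,4,5 taken → place at 6.
283 hashes to 1; 1,2,3,4,5,6 taken → place at 7.
Table: [_, 107, 30, 448, 842, 840, 689, 283, _, 693, _]

5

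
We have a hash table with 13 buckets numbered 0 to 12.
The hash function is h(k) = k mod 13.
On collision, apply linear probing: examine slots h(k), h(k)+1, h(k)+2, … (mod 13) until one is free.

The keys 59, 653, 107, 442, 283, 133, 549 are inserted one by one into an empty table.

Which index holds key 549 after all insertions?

6

59 hashes to 7; slot 7 is free → place at 7.
653 hashes to 3; slot 3 is free → place at 3.
107 hashes to 3; 3 taken → place at 4.
442 hashes to 0; slot 0 is free → place at 0.
283 hashes to 10; slot 10 is free → place at 10.
133 hashes to 3; 3,4 taken → place at 5.
549 hashes to 3; 3,4,5 taken → place at 6.
Table: [442, —, —, 653, 107, 133, 549, 59, —, —, 283, —, —]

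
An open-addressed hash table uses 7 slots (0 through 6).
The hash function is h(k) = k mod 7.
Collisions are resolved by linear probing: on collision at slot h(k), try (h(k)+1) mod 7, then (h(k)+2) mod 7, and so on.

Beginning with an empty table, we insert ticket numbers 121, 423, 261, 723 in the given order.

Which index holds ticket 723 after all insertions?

5

Insert 121: h=2, slot 2 empty -> index 2.
Insert 423: h=3, slot 3 empty -> index 3.
Insert 261: h=2, slots 2,3 occupied -> index 4.
Insert 723: h=2, slots 2,3,4 occupied -> index 5.
Table: [_, _, 121, 423, 261, 723, _]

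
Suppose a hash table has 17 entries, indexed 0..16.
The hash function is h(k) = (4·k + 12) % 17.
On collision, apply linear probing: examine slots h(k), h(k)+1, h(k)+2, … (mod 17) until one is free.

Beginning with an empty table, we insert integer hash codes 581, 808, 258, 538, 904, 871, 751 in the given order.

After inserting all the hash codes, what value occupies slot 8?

258

581 hashes to 7; slot 7 is free → place at 7.
808 hashes to 14; slot 14 is free → place at 14.
258 hashes to 7; 7 taken → place at 8.
538 hashes to 5; slot 5 is free → place at 5.
904 hashes to 7; 7,8 taken → place at 9.
871 hashes to 11; slot 11 is free → place at 11.
751 hashes to 7; 7,8,9 taken → place at 10.
Table: [., ., ., ., ., 538, ., 581, 258, 904, 751, 871, ., ., 808, ., .]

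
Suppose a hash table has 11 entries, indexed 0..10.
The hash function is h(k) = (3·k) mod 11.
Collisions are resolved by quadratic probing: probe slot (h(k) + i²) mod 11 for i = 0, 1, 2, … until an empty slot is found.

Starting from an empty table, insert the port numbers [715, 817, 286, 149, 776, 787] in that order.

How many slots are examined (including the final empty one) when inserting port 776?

Insert 715: h=0, slot 0 empty => index 0.
Insert 817: h=9, slot 9 empty => index 9.
Insert 286: h=0, slot 0 occupied => index 1.
Insert 149: h=7, slot 7 empty => index 7.
Insert 776: h=7, slot 7 occupied => index 8.
Insert 787: h=7, slots 7,8,0 occupied => index 5.
Table: [715, 286, ., ., ., 787, ., 149, 776, 817, .]

2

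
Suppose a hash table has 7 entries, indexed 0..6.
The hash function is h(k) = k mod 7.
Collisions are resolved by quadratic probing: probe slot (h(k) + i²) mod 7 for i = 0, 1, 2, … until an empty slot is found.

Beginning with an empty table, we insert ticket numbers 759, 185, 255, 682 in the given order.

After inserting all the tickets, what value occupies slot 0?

Insert 759: h=3, slot 3 empty => index 3.
Insert 185: h=3, slot 3 occupied => index 4.
Insert 255: h=3, slots 3,4 occupied => index 0.
Insert 682: h=3, slots 3,4,0 occupied => index 5.
Table: [255, ∅, ∅, 759, 185, 682, ∅]

255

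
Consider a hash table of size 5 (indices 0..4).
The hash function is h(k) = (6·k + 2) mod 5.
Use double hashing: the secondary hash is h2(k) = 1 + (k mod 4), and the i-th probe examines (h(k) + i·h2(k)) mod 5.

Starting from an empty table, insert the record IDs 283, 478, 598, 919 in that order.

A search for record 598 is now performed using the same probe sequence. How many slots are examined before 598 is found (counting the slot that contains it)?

283 hashes to 0; slot 0 is free → place at 0.
478 hashes to 0, h2=3; 0 taken → place at 3.
598 hashes to 0, h2=3; 0,3 taken → place at 1.
919 hashes to 1, h2=4; 1,0 taken → place at 4.
Table: [283, 598, —, 478, 919]
Lookup 598: h=0, h2=3, probe 0,3,1 → found at 1.

3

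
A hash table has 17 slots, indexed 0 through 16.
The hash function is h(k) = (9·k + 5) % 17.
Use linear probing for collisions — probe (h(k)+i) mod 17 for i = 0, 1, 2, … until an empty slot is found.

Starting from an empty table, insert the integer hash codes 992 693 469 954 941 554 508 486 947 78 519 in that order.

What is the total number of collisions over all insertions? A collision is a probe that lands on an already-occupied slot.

10

992: h=8 => slot 8
693: h=3 => slot 3
469: h=10 => slot 10
954: h=6 => slot 6
941: h=8, probe 8,9 => slot 9
554: h=10, probe 10,11 => slot 11
508: h=4 => slot 4
486: h=10, probe 10,11,12 => slot 12
947: h=11, probe 11,12,13 => slot 13
78: h=10, probe 10,11,12,13,14 => slot 14
519: h=1 => slot 1
Table: [., 519, ., 693, 508, ., 954, ., 992, 941, 469, 554, 486, 947, 78, ., .]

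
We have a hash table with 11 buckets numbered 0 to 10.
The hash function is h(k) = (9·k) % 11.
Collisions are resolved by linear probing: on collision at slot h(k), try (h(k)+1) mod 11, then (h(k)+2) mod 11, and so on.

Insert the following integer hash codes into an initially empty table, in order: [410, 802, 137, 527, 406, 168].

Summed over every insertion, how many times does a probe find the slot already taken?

4

Insert 410: h=5, slot 5 empty => index 5.
Insert 802: h=2, slot 2 empty => index 2.
Insert 137: h=1, slot 1 empty => index 1.
Insert 527: h=2, slot 2 occupied => index 3.
Insert 406: h=2, slots 2,3 occupied => index 4.
Insert 168: h=5, slot 5 occupied => index 6.
Table: [_, 137, 802, 527, 406, 410, 168, _, _, _, _]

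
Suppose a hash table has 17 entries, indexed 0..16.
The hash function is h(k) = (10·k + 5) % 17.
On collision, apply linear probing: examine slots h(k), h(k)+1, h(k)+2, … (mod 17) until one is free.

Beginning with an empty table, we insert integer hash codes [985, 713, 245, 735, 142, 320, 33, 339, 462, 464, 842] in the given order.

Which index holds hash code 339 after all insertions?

16

985 hashes to 12; slot 12 is free → place at 12.
713 hashes to 12; 12 taken → place at 13.
245 hashes to 7; slot 7 is free → place at 7.
735 hashes to 11; slot 11 is free → place at 11.
142 hashes to 14; slot 14 is free → place at 14.
320 hashes to 9; slot 9 is free → place at 9.
33 hashes to 12; 12,13,14 taken → place at 15.
339 hashes to 12; 12,13,14,15 taken → place at 16.
462 hashes to 1; slot 1 is free → place at 1.
464 hashes to 4; slot 4 is free → place at 4.
842 hashes to 10; slot 10 is free → place at 10.
Table: [_, 462, _, _, 464, _, _, 245, _, 320, 842, 735, 985, 713, 142, 33, 339]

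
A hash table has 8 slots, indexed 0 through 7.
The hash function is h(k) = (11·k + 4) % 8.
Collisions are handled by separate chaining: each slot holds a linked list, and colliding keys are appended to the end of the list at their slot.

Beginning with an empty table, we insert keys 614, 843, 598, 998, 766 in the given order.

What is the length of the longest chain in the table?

614 -> bucket 6
843 -> bucket 5
598 -> bucket 6 (collision)
998 -> bucket 6 (collision)
766 -> bucket 6 (collision)
Final buckets:
0: ∅
1: ∅
2: ∅
3: ∅
4: ∅
5: 843
6: 614 -> 598 -> 998 -> 766
7: ∅

4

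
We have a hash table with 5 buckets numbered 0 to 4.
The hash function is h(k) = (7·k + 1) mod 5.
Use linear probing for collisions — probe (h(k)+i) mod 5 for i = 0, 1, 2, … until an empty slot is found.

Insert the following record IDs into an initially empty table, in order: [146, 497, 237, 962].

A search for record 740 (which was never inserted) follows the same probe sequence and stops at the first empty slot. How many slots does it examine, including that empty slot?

146: h=3 => slot 3
497: h=0 => slot 0
237: h=0, probe 0,1 => slot 1
962: h=0, probe 0,1,2 => slot 2
Table: [497, 237, 962, 146, ∅]
Lookup 740: h=1, probe 1,2,3,4 → slot 4 empty, not found.

4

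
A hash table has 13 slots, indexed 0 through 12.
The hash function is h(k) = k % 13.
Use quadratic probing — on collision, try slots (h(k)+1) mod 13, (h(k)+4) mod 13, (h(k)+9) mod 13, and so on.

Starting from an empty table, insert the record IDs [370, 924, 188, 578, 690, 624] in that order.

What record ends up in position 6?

Insert 370: h=6, slot 6 empty -> index 6.
Insert 924: h=1, slot 1 empty -> index 1.
Insert 188: h=6, slot 6 occupied -> index 7.
Insert 578: h=6, slots 6,7 occupied -> index 10.
Insert 690: h=1, slot 1 occupied -> index 2.
Insert 624: h=0, slot 0 empty -> index 0.
Table: [624, 924, 690, ., ., ., 370, 188, ., ., 578, ., .]

370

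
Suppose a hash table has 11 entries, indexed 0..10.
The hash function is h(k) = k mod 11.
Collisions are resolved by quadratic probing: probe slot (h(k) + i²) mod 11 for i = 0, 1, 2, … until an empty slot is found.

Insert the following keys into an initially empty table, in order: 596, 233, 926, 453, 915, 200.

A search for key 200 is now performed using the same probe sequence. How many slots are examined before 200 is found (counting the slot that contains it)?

6

Insert 596: h=2, slot 2 empty => index 2.
Insert 233: h=2, slot 2 occupied => index 3.
Insert 926: h=2, slots 2,3 occupied => index 6.
Insert 453: h=2, slots 2,3,6 occupied => index 0.
Insert 915: h=2, slots 2,3,6,0 occupied => index 7.
Insert 200: h=2, slots 2,3,6,0,7 occupied => index 5.
Table: [453, ∅, 596, 233, ∅, 200, 926, 915, ∅, ∅, ∅]
Lookup 200: h=2, probe 2,3,6,0,7,5 → found at 5.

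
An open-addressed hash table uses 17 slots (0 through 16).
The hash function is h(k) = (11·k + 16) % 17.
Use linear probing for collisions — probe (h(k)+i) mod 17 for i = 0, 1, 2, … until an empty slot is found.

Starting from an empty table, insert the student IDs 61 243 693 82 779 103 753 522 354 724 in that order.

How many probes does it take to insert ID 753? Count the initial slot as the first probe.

2

Insert 61: h=7, slot 7 empty => index 7.
Insert 243: h=3, slot 3 empty => index 3.
Insert 693: h=6, slot 6 empty => index 6.
Insert 82: h=0, slot 0 empty => index 0.
Insert 779: h=0, slot 0 occupied => index 1.
Insert 103: h=10, slot 10 empty => index 10.
Insert 753: h=3, slot 3 occupied => index 4.
Insert 522: h=12, slot 12 empty => index 12.
Insert 354: h=0, slots 0,1 occupied => index 2.
Insert 724: h=7, slot 7 occupied => index 8.
Table: [82, 779, 354, 243, 753, -, 693, 61, 724, -, 103, -, 522, -, -, -, -]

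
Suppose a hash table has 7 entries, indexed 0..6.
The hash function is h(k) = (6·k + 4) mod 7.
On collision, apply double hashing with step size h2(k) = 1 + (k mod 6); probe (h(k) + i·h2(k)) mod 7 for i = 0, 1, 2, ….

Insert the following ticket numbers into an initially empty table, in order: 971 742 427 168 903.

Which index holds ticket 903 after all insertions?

2

971: h=6 => slot 6
742: h=4 => slot 4
427: h=4, h2=2, probe 4,6,1 => slot 1
168: h=4, h2=1, probe 4,5 => slot 5
903: h=4, h2=4, probe 4,1,5,2 => slot 2
Table: [—, 427, 903, —, 742, 168, 971]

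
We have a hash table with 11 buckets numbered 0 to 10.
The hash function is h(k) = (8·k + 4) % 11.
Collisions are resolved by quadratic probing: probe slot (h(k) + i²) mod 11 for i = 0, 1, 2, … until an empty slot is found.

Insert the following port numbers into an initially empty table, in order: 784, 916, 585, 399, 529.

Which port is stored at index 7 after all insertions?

916

784: h=6 → slot 6
916: h=6, probe 6,7 → slot 7
585: h=9 → slot 9
399: h=6, probe 6,7,10 → slot 10
529: h=1 → slot 1
Table: [—, 529, —, —, —, —, 784, 916, —, 585, 399]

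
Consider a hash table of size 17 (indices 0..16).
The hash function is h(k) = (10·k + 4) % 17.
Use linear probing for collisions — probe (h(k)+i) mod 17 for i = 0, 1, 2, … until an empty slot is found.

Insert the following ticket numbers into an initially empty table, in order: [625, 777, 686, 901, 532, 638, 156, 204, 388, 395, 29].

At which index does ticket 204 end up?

6

625: h=15 → slot 15
777: h=5 → slot 5
686: h=13 → slot 13
901: h=4 → slot 4
532: h=3 → slot 3
638: h=9 → slot 9
156: h=0 → slot 0
204: h=4, probe 4,5,6 → slot 6
388: h=8 → slot 8
395: h=10 → slot 10
29: h=5, probe 5,6,7 → slot 7
Table: [156, ., ., 532, 901, 777, 204, 29, 388, 638, 395, ., ., 686, ., 625, .]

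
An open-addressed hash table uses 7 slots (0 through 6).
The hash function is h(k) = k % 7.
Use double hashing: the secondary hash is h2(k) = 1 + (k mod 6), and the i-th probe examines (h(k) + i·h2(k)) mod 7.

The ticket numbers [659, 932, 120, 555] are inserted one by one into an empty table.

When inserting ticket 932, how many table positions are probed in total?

659: h=1 => slot 1
932: h=1, h2=3, probe 1,4 => slot 4
120: h=1, h2=1, probe 1,2 => slot 2
555: h=2, h2=4, probe 2,6 => slot 6
Table: [_, 659, 120, _, 932, _, 555]

2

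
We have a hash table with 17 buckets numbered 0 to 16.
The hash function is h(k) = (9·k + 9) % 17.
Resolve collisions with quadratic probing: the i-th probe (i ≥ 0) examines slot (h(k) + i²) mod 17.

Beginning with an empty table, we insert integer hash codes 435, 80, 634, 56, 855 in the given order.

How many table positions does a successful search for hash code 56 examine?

2

Insert 435: h=14, slot 14 empty → index 14.
Insert 80: h=15, slot 15 empty → index 15.
Insert 634: h=3, slot 3 empty → index 3.
Insert 56: h=3, slot 3 occupied → index 4.
Insert 855: h=3, slots 3,4 occupied → index 7.
Table: [∅, ∅, ∅, 634, 56, ∅, ∅, 855, ∅, ∅, ∅, ∅, ∅, ∅, 435, 80, ∅]
Lookup 56: h=3, probe 3,4 → found at 4.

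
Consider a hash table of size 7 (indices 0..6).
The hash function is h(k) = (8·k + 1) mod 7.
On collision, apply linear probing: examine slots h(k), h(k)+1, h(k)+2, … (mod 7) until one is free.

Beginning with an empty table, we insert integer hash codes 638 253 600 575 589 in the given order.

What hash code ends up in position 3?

253

Insert 638: h=2, slot 2 empty => index 2.
Insert 253: h=2, slot 2 occupied => index 3.
Insert 600: h=6, slot 6 empty => index 6.
Insert 575: h=2, slots 2,3 occupied => index 4.
Insert 589: h=2, slots 2,3,4 occupied => index 5.
Table: [_, _, 638, 253, 575, 589, 600]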